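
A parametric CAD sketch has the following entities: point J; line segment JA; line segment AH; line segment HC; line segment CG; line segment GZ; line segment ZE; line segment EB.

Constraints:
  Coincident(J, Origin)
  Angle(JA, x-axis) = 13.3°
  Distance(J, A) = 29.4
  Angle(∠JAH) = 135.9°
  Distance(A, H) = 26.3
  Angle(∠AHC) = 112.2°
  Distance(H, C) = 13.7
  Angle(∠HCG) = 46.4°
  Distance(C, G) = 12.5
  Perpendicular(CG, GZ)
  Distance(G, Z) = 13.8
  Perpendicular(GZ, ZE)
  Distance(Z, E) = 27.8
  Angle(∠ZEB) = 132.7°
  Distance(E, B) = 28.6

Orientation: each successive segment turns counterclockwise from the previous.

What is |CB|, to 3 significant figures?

35.4

GZ ⟂ ZE, so ZE runs at 78.8°; with |ZE| = 27.8, E = (51.4, 52.4). ∠ZEB = 132.7° gives EB at 126° from the x-axis; with |EB| = 28.6, B = (34.5, 75.6). Then |CB| = |B − C| = 35.4.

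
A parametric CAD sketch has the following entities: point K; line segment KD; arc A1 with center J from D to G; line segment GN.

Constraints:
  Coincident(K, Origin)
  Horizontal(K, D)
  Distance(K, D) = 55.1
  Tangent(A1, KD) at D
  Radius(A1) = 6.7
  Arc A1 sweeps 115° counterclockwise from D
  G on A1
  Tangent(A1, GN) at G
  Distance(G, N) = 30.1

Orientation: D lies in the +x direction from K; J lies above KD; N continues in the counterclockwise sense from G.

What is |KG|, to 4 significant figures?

61.91

Since A1 is tangent to KD there, JD ⟂ KD, so J = D + (0, 6.7) = (55.10, 6.700). On A1, D sits at bearing -90° from J; a 115° counterclockwise sweep puts G at bearing 25°, so G = J + 6.7·(cos 25°, sin 25°) = (61.17, 9.532). Then |KG| = |G − K| = 61.91.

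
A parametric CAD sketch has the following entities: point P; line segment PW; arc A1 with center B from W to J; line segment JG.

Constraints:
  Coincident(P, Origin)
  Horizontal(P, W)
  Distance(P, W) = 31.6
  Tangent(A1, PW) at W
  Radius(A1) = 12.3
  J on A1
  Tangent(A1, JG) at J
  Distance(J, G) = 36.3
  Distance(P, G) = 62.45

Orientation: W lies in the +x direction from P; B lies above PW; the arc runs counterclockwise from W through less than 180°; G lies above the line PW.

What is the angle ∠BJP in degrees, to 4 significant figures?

7.940°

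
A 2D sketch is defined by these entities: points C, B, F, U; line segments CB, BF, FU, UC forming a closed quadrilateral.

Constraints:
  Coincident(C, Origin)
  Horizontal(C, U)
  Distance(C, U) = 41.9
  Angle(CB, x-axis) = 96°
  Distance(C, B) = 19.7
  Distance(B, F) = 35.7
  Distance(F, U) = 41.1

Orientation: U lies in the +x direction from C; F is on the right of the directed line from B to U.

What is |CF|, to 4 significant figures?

16.09

Checks: |BF| = 35.70 ✓; |FU| = 41.10 ✓.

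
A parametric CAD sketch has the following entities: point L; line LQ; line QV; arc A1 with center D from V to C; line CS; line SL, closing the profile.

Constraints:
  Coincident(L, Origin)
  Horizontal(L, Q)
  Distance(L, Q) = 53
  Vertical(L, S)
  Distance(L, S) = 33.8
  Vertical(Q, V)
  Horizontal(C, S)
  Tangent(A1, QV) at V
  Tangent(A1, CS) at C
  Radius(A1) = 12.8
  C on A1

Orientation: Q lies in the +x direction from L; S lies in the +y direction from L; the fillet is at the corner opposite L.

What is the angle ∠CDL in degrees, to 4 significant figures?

117.6°

L is at the origin; LQ is horizontal with |LQ| = 53.0 and Q on the +x side, so Q = (53.00, 0.000). L and S share the same x with |LS| = 33.8 and S on the +y side, so S = (0.000, 33.80). The virtual corner opposite L is at (53.00, 33.80). The tangent condition forces DV to be normal to QV and A1 meets CS tangentially, so DC is at right angles to CS, with radius 12.8, so the center D sits 12.8 in from both sides at D = (40.20, 21.00). That places the tangent points at V = (53.00, 21.00) on QV and C = (40.20, 33.80) on CS. Then cos ∠CDL = DC·DL / (|DC||DL|), giving 117.6°.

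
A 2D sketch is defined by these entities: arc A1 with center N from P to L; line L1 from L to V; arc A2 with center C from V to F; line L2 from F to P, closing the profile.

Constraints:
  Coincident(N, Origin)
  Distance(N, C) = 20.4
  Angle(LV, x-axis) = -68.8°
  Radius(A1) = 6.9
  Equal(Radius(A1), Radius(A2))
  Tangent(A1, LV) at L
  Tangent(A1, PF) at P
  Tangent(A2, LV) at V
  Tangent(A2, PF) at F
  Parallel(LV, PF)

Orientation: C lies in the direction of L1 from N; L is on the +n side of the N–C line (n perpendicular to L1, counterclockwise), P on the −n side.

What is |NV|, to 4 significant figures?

21.54

The slot axis is L1's direction at -68.8°, so u = (cos -68.8°, sin -68.8°) = (0.3616, -0.9323) and n = (−sin -68.8°, cos -68.8°) = (0.9323, 0.3616). N is at the origin and C lies 20.4 along u from N, so C = 20.4·u = (7.377, -19.02). Tangency of A1 to both parallel lines with radius 6.9 puts L and P at N ± 6.9·n: L = (6.433, 2.495), P = (-6.433, -2.495). Equal radii place V and F the same way about C: V = C + 6.9·n = (13.81, -16.52), F = C − 6.9·n = (0.9441, -21.51). Then |NV| = |V − N| = 21.54.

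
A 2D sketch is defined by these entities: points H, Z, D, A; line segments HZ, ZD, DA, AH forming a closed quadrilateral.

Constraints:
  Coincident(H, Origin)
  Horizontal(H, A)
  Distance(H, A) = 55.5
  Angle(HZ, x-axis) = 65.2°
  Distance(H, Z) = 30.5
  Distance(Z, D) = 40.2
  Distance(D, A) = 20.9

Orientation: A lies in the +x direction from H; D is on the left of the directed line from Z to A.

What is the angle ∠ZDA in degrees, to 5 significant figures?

108.66°

Checks: |HA| = 55.50 ✓; |HZ| = 30.50 ✓; |ZD| = 40.20 ✓; |DA| = 20.90 ✓.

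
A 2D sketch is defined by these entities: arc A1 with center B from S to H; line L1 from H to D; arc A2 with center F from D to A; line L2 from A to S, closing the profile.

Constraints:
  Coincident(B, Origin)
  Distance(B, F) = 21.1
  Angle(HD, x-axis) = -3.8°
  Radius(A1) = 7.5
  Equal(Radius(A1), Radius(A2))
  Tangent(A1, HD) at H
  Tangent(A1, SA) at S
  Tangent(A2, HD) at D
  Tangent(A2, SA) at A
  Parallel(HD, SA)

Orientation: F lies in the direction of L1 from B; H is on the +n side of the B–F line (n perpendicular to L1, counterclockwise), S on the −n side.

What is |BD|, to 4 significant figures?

22.39

The slot axis is L1's direction at -3.8°, so u = (cos -3.8°, sin -3.8°) = (0.9978, -0.06627) and n = (−sin -3.8°, cos -3.8°) = (0.06627, 0.9978). B is at the origin and F lies 21.1 along u from B, so F = 21.1·u = (21.05, -1.398). Tangency of A1 to both parallel lines with radius 7.5 puts H and S at B ± 7.5·n: H = (0.4971, 7.484), S = (-0.4971, -7.484). Equal radii place D and A the same way about F: D = F + 7.5·n = (21.55, 6.085), A = F − 7.5·n = (20.56, -8.882). Then |BD| = |D − B| = 22.39.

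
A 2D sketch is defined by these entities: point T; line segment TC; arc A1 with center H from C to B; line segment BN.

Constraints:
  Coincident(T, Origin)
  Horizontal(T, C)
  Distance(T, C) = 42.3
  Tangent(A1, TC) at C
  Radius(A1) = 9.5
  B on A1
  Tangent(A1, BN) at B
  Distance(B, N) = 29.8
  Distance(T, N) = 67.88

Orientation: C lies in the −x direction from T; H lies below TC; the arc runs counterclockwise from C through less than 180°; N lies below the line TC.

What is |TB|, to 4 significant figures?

52.26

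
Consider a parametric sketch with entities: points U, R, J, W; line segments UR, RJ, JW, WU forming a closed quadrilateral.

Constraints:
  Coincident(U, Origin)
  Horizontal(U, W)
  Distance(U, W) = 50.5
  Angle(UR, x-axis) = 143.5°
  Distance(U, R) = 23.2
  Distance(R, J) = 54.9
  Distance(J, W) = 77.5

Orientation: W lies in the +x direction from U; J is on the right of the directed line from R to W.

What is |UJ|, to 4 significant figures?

43.75

Checks: |RJ| = 54.90 ✓; |JW| = 77.50 ✓.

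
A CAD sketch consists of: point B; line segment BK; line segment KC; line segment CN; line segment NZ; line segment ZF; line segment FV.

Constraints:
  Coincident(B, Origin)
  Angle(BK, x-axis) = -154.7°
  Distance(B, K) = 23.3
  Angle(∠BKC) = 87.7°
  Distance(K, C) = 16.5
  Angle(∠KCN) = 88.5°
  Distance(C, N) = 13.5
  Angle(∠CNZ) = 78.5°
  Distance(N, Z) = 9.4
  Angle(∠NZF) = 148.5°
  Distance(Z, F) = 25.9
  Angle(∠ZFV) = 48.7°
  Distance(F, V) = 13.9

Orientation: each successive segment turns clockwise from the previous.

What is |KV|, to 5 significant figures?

8.1453

B is at the origin; BK runs at -154.7° with length 23.3, so K = (-21.065, -9.9574). ∠BKC = 87.7° gives KC at 113.00° from the x-axis; with |KC| = 16.5, C = (-27.512, 5.2309). ∠KCN = 88.5° gives CN at 21.500° from the x-axis; with |CN| = 13.5, N = (-14.952, 10.179). ∠CNZ = 78.5° gives NZ at -80.000° from the x-axis; with |NZ| = 9.4, Z = (-13.319, 0.92147). ∠NZF = 148.5° gives ZF at -111.50° from the x-axis; with |ZF| = 25.9, F = (-22.812, -23.176). ∠ZFV = 48.7° gives FV at 117.20° from the x-axis; with |FV| = 13.9, V = (-29.165, -10.813). Then |KV| = |V − K| = 8.1453.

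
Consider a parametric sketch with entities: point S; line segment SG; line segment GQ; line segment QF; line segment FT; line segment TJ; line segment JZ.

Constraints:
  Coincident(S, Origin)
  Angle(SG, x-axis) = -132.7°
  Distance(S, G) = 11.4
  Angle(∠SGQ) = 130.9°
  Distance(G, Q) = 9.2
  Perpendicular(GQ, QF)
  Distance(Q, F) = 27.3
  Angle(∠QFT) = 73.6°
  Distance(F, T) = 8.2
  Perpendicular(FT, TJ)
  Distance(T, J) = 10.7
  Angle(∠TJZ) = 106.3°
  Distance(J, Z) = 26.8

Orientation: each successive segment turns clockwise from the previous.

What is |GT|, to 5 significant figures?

25.020

GQ is perpendicular to QF, so QF runs at 88.200°; with |QF| = 27.3, F = (-16.069, 19.197). ∠QFT = 73.6° gives FT at -18.200° from the x-axis; with |FT| = 8.2, T = (-8.2792, 16.636). Then |GT| = |T − G| = 25.020.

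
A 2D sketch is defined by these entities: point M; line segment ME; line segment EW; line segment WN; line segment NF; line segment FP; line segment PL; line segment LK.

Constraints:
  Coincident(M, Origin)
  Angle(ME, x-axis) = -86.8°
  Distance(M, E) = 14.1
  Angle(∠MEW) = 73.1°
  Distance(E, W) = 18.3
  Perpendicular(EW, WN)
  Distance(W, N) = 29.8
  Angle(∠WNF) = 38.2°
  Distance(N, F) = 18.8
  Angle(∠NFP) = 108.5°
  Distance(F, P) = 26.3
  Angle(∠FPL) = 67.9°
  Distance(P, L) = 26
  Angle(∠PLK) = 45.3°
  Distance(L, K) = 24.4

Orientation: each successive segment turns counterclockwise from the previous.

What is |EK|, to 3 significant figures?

15.6

M is at the origin; ME runs at -86.8° with length 14.1, so E = (0.787, -14.1). ∠MEW = 73.1° gives EW at 20.1° from the x-axis; with |EW| = 18.3, W = (18.0, -7.79). EW ⟂ WN, so WN runs at 110°; with |WN| = 29.8, N = (7.73, 20.2). ∠WNF = 38.2° gives NF at -108° from the x-axis; with |NF| = 18.8, F = (1.89, 2.33). ∠NFP = 108.5° gives FP at -36.6° from the x-axis; with |FP| = 26.3, P = (23.0, -13.4). ∠FPL = 67.9° gives PL at 75.5° from the x-axis; with |PL| = 26.0, L = (29.5, 11.8). ∠PLK = 45.3° gives LK at -150° from the x-axis; with |LK| = 24.4, K = (8.43, -0.456). Then |EK| = |K − E| = 15.6.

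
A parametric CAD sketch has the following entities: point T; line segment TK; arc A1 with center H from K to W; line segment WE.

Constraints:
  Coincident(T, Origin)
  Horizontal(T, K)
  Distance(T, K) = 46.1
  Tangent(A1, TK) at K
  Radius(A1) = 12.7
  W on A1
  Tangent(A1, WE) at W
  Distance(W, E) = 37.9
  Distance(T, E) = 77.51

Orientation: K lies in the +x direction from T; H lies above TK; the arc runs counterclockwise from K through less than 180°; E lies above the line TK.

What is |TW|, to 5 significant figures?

60.164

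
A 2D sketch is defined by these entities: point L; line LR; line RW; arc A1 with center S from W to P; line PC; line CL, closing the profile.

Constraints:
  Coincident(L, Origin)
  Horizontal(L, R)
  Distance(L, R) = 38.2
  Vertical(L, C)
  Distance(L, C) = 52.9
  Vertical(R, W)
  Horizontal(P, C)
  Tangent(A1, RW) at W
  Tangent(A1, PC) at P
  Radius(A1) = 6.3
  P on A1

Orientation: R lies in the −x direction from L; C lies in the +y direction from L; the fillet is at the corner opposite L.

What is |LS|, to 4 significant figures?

56.47

L is at the origin; L and R share the same y with |LR| = 38.2 and R on the −x side, so R = (-38.20, 0.000). LC is vertical with |LC| = 52.9 and C on the +y side, so C = (0.000, 52.90). The virtual corner opposite L is at (-38.20, 52.90). Tangency of A1 to RW means the radius SW is perpendicular to RW and since A1 is tangent to PC there, SP ⟂ PC, with radius 6.3, so the center S sits 6.3 in from both sides at S = (-31.90, 46.60). Then |LS| = |S − L| = 56.47.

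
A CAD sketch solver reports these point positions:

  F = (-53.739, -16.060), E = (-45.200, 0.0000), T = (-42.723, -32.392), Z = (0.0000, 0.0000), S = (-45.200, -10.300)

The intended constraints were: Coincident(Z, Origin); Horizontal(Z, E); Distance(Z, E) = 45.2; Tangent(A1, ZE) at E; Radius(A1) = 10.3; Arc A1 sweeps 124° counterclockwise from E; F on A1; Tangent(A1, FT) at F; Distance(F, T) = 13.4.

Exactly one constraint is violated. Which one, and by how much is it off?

Distance(F, T) = 13.4 — off by 6.30.

Z = (0.00, 0.00) ✓; Z.y = 0.00, E.y = 0.00 ✓; |ZE| = 45.20 ✓; ∠(SE, EZ) = 90.00° ✓; |SE| = 10.30 ✓; bearing(S→F) − bearing(S→E) = 124.0° ✓; |SF| = 10.30 ✓; ∠(SF, FT) = 90.00° ✓; |FT| = 19.70 ✗.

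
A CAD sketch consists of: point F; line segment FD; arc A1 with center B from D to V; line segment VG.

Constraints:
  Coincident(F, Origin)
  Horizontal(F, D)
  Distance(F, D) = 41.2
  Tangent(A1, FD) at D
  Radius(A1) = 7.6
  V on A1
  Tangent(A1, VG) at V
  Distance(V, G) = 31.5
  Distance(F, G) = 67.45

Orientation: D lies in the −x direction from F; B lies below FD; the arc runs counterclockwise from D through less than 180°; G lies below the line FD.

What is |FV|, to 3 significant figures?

48.8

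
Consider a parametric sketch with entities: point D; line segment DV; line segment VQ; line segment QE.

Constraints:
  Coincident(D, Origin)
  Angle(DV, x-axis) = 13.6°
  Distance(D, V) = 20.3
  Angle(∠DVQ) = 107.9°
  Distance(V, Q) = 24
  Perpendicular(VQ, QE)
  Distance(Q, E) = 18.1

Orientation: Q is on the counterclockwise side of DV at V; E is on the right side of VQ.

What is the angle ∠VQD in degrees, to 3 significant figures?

32.6°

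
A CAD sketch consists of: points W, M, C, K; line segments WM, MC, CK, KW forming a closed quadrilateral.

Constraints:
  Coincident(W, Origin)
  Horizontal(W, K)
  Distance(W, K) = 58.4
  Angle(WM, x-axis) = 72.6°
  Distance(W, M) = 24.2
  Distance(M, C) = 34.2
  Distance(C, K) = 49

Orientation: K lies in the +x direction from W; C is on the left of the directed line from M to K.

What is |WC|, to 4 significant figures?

55.49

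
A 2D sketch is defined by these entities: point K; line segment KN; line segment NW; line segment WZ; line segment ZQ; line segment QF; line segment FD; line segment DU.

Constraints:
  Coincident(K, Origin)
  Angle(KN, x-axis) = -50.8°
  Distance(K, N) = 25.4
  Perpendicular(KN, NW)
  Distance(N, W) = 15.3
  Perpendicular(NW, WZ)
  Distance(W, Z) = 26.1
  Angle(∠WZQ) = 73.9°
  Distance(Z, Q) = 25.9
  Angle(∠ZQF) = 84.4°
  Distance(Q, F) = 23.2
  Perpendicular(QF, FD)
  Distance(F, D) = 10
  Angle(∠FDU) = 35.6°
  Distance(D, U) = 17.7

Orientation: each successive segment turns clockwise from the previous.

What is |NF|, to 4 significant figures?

2.824

K is at the origin; KN runs at -50.8° with length 25.4, so N = (16.05, -19.68). The perpendicularity gives NW at right angles to KN, so NW runs at -140.8°; with |NW| = 15.3, W = (4.197, -29.35). NW is perpendicular to WZ, so WZ runs at 129.2°; with |WZ| = 26.1, Z = (-12.30, -9.128). ∠WZQ = 73.9° gives ZQ at 23.10° from the x-axis; with |ZQ| = 25.9, Q = (11.52, 1.034). ∠ZQF = 84.4° gives QF at -72.50° from the x-axis; with |QF| = 23.2, F = (18.50, -21.09). Then |NF| = |F − N| = 2.824.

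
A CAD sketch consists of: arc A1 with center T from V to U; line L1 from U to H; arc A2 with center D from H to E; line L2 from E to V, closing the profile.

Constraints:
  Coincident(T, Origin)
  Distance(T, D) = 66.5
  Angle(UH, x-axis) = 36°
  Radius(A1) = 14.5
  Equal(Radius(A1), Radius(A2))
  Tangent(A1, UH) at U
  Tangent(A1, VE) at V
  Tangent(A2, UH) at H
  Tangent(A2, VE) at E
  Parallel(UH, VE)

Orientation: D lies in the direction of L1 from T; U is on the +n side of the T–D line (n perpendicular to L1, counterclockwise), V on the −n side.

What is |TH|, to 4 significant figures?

68.06

Tangency of A1 to both parallel lines with radius 14.5 puts U and V at T ± 14.5·n: U = (-8.523, 11.73), V = (8.523, -11.73). Equal radii place H and E the same way about D: H = D + 14.5·n = (45.28, 50.82), E = D − 14.5·n = (62.32, 27.36). Then |TH| = |H − T| = 68.06.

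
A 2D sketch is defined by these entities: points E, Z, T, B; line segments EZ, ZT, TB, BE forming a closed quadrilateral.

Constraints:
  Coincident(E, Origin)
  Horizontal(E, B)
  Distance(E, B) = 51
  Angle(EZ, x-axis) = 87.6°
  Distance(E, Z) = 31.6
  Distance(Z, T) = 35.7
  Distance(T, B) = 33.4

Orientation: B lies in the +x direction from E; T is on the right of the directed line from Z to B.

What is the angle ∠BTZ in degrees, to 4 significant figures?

116.8°

Checks: |ZT| = 35.70 ✓; |TB| = 33.40 ✓.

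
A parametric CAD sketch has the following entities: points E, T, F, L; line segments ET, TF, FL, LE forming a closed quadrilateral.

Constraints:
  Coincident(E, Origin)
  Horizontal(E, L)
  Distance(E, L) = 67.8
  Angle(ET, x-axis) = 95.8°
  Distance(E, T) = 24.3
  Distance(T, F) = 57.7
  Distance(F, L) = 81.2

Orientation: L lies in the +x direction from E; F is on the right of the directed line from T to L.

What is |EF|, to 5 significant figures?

33.975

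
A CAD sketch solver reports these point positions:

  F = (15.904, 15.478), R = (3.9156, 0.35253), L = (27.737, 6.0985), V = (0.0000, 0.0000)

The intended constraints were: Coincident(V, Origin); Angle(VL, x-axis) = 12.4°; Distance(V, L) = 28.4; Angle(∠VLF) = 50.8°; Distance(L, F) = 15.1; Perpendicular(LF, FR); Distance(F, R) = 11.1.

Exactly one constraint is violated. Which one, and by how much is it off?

Distance(F, R) = 11.1 — off by 8.20.

V = (0.00, 0.00) ✓; VL at 12.40° ✓; |VL| = 28.40 ✓; ∠VLF = 50.80° ✓; |LF| = 15.10 ✓; ∠(LF, FR) = 90.00° ✓; |FR| = 19.30 ✗.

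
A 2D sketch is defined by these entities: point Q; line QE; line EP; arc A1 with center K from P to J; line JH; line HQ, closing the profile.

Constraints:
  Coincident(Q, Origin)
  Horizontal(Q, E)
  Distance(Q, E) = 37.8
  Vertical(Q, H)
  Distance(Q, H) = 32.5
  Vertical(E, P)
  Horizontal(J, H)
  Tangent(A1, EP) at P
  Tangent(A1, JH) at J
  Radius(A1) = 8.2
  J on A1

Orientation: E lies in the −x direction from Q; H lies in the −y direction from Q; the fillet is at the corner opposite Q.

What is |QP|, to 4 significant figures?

44.94

Q is at the origin; Q and E share the same y with |QE| = 37.8 and E on the −x side, so E = (-37.80, 0.000). QH is vertical with |QH| = 32.5 and H on the −y side, so H = (0.000, -32.50). The virtual corner opposite Q is at (-37.80, -32.50). The tangent condition forces KP to be normal to EP and the tangent condition forces KJ to be normal to JH, with radius 8.2, so the center K sits 8.2 in from both sides at K = (-29.60, -24.30). That places the tangent points at P = (-37.80, -24.30) on EP and J = (-29.60, -32.50) on JH. Then |QP| = |P − Q| = 44.94.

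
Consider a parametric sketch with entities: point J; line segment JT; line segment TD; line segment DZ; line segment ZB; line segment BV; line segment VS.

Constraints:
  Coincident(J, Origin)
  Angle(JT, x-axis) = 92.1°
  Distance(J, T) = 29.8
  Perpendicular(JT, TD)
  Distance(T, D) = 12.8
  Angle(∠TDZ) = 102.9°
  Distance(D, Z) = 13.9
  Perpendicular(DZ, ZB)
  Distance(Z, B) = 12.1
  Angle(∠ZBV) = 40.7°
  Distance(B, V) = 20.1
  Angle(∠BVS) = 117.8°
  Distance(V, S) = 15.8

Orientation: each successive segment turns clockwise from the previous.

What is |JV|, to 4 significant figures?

33.78

DZ is perpendicular to ZB, so ZB runs at -165.0°; with |ZB| = 12.1, B = (3.609, 13.69). ∠ZBV = 40.7° gives BV at 55.70° from the x-axis; with |BV| = 20.1, V = (14.94, 30.30). Then |JV| = |V − J| = 33.78.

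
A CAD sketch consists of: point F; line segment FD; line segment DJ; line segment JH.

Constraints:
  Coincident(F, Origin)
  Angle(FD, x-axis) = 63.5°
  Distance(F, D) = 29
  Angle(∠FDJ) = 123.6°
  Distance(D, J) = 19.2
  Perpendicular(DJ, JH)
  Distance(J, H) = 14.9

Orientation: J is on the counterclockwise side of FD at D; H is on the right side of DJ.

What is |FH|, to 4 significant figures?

52.61

F is at the origin; FD runs at 63.5° with length 29.0, so D = 29.0·(cos 63.5°, sin 63.5°) = (12.94, 25.95). ∠FDJ = 123.6°, so DJ runs at 63.5° + (180° − 123.6°) = 119.9° from the x-axis; with |DJ| = 19.2, J = D + 19.2·(cos 119.9°, sin 119.9°) = (3.369, 42.60). DJ is perpendicular to JH; with |JH| = 14.9 on the right of DJ, H = J + 14.9·(0.8669, 0.4985) = (16.29, 50.02). Then |FH| = |H − F| = 52.61.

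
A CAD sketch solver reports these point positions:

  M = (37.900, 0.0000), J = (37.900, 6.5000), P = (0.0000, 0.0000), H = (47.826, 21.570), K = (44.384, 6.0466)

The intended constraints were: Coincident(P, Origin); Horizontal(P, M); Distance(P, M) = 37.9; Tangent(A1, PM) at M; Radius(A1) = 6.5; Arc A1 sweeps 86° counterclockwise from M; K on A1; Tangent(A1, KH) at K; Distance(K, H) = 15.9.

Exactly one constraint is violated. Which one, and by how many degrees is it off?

Tangent(A1, KH) at K — off by 8.50°.

P = (0.00, 0.00) ✓; P.y = 0.00, M.y = 0.00 ✓; |PM| = 37.90 ✓; ∠(JM, MP) = 90.00° ✓; |JM| = 6.500 ✓; bearing(J→K) − bearing(J→M) = 86.00° ✓; |JK| = 6.500 ✓; ∠(JK, KH) = 98.50° ✗; |KH| = 15.90 ✓.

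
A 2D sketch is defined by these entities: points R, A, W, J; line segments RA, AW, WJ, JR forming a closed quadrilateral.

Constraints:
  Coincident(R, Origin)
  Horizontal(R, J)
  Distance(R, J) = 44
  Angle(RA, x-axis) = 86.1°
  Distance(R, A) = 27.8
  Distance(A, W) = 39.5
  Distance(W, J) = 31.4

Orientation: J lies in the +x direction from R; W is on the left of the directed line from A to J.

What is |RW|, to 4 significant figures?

51.75

R is at the origin; RJ is horizontal with |RJ| = 44.0 and J in +x, so J = (44.0, 0). RA runs at 86.1° with |RA| = 27.8, so A = (1.891, 27.74). W is determined by |AW| = 39.5 and |WJ| = 31.4 together: it lies at the intersection of circle(A, 39.5) and circle(J, 31.4). With |AJ| = 50.42, the foot of the radical line on AJ is 30.91 from A and the perpendicular offset is √(39.5² − 30.91²) = 24.60. Taking the left-of-AJ solution: W = (41.23, 31.28).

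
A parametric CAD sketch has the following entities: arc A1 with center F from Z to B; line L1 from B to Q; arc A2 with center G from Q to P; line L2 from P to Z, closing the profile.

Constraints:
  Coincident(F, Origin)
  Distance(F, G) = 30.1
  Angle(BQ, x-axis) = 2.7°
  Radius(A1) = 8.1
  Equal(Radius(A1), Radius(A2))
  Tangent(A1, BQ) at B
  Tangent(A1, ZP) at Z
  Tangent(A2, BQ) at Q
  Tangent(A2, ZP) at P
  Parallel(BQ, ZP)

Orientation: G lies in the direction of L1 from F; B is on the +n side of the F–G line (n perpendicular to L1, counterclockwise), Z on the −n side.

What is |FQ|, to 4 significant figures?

31.17

The slot axis is L1's direction at 2.7°, so u = (cos 2.7°, sin 2.7°) = (0.9989, 0.04711) and n = (−sin 2.7°, cos 2.7°) = (-0.04711, 0.9989). F is at the origin and G lies 30.1 along u from F, so G = 30.1·u = (30.07, 1.418). Tangency of A1 to both parallel lines with radius 8.1 puts B and Z at F ± 8.1·n: B = (-0.3816, 8.091), Z = (0.3816, -8.091). Equal radii place Q and P the same way about G: Q = G + 8.1·n = (29.69, 9.509), P = G − 8.1·n = (30.45, -6.673). Then |FQ| = |Q − F| = 31.17.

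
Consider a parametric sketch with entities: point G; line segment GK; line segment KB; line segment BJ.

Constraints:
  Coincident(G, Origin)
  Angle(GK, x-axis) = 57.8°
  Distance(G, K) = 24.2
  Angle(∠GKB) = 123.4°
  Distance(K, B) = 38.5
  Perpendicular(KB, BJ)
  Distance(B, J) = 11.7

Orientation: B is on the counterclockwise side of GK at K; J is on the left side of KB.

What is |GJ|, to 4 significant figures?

52.51

G is at the origin; GK runs at 57.8° with length 24.2, so K = 24.2·(cos 57.8°, sin 57.8°) = (12.90, 20.48). ∠GKB = 123.4°, so KB runs at 57.8° + (180° − 123.4°) = 114.4° from the x-axis; with |KB| = 38.5, B = K + 38.5·(cos 114.4°, sin 114.4°) = (-3.009, 55.54). KB ⟂ BJ; with |BJ| = 11.7 on the left of KB, J = B + 11.7·(-0.9107, -0.4131) = (-13.66, 50.71). Then |GJ| = |J − G| = 52.51.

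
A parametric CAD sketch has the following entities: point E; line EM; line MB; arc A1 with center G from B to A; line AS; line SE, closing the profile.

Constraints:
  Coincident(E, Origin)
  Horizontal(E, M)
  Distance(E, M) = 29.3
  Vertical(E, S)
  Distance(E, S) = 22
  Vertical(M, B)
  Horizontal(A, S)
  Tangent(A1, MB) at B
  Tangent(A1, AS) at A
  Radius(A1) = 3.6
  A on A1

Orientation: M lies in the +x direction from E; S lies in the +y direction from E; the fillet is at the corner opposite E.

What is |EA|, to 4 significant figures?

33.83

The virtual corner opposite E is at (29.30, 22.00). A1 meets MB tangentially, so GB is at right angles to MB and tangency of A1 to AS means the radius GA is perpendicular to AS, with radius 3.6, so the center G sits 3.6 in from both sides at G = (25.70, 18.40). That places the tangent points at B = (29.30, 18.40) on MB and A = (25.70, 22.00) on AS. Then |EA| = |A − E| = 33.83.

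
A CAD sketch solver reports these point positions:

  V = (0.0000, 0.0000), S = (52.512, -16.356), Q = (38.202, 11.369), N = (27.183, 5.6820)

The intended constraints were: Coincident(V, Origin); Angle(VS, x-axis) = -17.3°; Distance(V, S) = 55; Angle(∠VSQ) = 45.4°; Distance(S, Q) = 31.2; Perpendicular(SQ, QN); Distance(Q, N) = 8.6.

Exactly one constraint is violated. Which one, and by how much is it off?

Distance(Q, N) = 8.6 — off by 3.80.

V = (0.00, 0.00) ✓; VS at -17.30° ✓; |VS| = 55.00 ✓; ∠VSQ = 45.40° ✓; |SQ| = 31.20 ✓; ∠(SQ, QN) = 90.00° ✓; |QN| = 12.40 ✗.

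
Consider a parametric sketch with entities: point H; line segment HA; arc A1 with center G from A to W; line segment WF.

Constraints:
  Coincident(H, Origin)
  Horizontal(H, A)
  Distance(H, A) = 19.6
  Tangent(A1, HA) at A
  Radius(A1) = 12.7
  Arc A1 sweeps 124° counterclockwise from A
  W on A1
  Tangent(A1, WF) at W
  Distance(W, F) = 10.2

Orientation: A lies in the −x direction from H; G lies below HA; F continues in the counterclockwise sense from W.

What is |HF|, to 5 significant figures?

37.351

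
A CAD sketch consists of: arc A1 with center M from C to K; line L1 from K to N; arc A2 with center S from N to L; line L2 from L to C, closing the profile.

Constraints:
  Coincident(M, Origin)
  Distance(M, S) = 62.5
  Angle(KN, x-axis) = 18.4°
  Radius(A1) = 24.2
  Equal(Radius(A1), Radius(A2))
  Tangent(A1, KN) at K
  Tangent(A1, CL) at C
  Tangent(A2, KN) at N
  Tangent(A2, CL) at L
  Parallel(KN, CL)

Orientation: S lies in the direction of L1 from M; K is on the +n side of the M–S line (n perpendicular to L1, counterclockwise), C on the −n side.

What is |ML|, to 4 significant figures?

67.02

The slot axis is L1's direction at 18.4°, so u = (cos 18.4°, sin 18.4°) = (0.9489, 0.3156) and n = (−sin 18.4°, cos 18.4°) = (-0.3156, 0.9489). M is at the origin and S lies 62.5 along u from M, so S = 62.5·u = (59.30, 19.73). Tangency of A1 to both parallel lines with radius 24.2 puts K and C at M ± 24.2·n: K = (-7.639, 22.96), C = (7.639, -22.96). Equal radii place N and L the same way about S: N = S + 24.2·n = (51.67, 42.69), L = S − 24.2·n = (66.94, -3.235). Then |ML| = |L − M| = 67.02.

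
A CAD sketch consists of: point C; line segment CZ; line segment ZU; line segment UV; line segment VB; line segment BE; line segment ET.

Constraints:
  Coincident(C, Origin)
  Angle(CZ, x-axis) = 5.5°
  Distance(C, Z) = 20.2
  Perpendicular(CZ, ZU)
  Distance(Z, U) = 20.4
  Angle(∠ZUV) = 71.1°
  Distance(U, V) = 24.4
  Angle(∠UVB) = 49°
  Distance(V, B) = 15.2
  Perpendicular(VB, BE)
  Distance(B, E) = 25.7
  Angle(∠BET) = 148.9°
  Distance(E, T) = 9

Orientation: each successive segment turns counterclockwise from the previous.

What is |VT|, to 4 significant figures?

35.03

C is at the origin; CZ runs at 5.5° with length 20.2, so Z = (20.11, 1.936). CZ is perpendicular to ZU, so ZU runs at 95.50°; with |ZU| = 20.4, U = (18.15, 22.24). ∠ZUV = 71.1° gives UV at -155.6° from the x-axis; with |UV| = 24.4, V = (-4.069, 12.16). ∠UVB = 49.0° gives VB at -24.60° from the x-axis; with |VB| = 15.2, B = (9.751, 5.835). VB ⟂ BE, so BE runs at 65.40°; with |BE| = 25.7, E = (20.45, 29.20). ∠BET = 148.9° gives ET at 96.50° from the x-axis; with |ET| = 9.0, T = (19.43, 38.14). Then |VT| = |T − V| = 35.03.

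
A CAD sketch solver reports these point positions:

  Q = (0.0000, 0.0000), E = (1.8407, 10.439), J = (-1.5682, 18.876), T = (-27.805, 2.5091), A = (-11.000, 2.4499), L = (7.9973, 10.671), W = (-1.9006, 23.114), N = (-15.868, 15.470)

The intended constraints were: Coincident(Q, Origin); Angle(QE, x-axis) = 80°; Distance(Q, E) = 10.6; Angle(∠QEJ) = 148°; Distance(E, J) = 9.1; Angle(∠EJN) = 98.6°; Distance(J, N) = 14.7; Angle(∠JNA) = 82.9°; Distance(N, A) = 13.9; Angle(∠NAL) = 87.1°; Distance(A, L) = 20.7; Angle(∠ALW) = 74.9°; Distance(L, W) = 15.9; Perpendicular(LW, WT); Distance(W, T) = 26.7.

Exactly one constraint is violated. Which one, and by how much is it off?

Distance(W, T) = 26.7 — off by 6.40.

Q = (0.00, 0.00) ✓; QE at 80.00° ✓; |QE| = 10.60 ✓; ∠QEJ = 148.0° ✓; |EJ| = 9.100 ✓; ∠EJN = 98.60° ✓; |JN| = 14.70 ✓; ∠JNA = 82.90° ✓; |NA| = 13.90 ✓; ∠NAL = 87.10° ✓; |AL| = 20.70 ✓; ∠ALW = 74.90° ✓; |LW| = 15.90 ✓; ∠(LW, WT) = 90.00° ✓; |WT| = 33.10 ✗.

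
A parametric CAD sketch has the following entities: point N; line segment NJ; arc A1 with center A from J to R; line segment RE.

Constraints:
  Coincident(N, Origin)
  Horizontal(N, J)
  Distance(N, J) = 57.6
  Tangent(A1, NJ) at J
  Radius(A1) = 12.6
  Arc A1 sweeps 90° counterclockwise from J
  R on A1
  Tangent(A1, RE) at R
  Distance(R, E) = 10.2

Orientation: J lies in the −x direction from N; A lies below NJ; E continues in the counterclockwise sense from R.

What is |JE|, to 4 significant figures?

26.05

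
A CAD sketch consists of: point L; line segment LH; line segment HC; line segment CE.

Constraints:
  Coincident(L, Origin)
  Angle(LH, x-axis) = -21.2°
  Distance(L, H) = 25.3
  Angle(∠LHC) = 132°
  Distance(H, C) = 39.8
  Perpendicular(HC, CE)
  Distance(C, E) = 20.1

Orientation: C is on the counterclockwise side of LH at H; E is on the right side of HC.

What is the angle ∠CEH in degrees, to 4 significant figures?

63.21°

L is at the origin; LH runs at -21.2° with length 25.3, so H = 25.3·(cos -21.2°, sin -21.2°) = (23.59, -9.149). ∠LHC = 132.0°, so HC runs at -21.2° + (180° − 132.0°) = 26.80° from the x-axis; with |HC| = 39.8, C = H + 39.8·(cos 26.80°, sin 26.80°) = (59.11, 8.796). HC is perpendicular to CE; with |CE| = 20.1 on the right of HC, E = C + 20.1·(0.4509, -0.8926) = (68.18, -9.145). Then cos ∠CEH = EC·EH / (|EC||EH|), giving 63.21°.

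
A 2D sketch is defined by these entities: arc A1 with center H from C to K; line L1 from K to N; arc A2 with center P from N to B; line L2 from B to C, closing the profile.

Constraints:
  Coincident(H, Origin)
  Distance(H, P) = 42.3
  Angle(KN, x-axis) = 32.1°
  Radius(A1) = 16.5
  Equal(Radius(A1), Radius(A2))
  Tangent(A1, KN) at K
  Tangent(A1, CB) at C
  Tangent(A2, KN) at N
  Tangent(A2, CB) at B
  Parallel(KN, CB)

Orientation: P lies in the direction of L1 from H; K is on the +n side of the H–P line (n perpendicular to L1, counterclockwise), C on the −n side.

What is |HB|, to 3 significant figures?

45.4

The slot axis is L1's direction at 32.1°, so u = (cos 32.1°, sin 32.1°) = (0.847, 0.531) and n = (−sin 32.1°, cos 32.1°) = (-0.531, 0.847). H is at the origin and P lies 42.3 along u from H, so P = 42.3·u = (35.8, 22.5). Tangency of A1 to both parallel lines with radius 16.5 puts K and C at H ± 16.5·n: K = (-8.77, 14.0), C = (8.77, -14.0). Equal radii place N and B the same way about P: N = P + 16.5·n = (27.1, 36.5), B = P − 16.5·n = (44.6, 8.50). Then |HB| = |B − H| = 45.4.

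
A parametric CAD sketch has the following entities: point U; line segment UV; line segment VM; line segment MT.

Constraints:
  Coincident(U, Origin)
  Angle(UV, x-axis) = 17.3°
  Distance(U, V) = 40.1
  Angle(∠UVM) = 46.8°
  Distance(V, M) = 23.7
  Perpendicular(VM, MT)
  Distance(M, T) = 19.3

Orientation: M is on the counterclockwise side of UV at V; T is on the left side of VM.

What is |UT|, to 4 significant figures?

10.62

U is at the origin; UV runs at 17.3° with length 40.1, so V = 40.1·(cos 17.3°, sin 17.3°) = (38.29, 11.92). ∠UVM = 46.8°, so VM runs at 17.3° + (180° − 46.8°) = 150.5° from the x-axis; with |VM| = 23.7, M = V + 23.7·(cos 150.5°, sin 150.5°) = (17.66, 23.60). VM is perpendicular to MT; with |MT| = 19.3 on the left of VM, T = M + 19.3·(-0.4924, -0.8704) = (8.155, 6.797). Then |UT| = |T − U| = 10.62.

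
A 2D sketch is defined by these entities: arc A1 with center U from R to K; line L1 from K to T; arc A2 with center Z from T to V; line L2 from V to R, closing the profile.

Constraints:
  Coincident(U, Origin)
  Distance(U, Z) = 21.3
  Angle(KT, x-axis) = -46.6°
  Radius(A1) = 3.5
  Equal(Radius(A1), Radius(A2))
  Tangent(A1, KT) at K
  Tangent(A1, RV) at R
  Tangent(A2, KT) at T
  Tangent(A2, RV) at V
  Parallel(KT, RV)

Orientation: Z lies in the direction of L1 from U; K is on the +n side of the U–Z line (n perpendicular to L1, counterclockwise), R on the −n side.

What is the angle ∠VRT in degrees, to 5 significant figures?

18.193°

Tangency of A1 to both parallel lines with radius 3.5 puts K and R at U ± 3.5·n: K = (2.5430, 2.4048), R = (-2.5430, -2.4048). Equal radii place T and V the same way about Z: T = Z + 3.5·n = (17.178, -13.071), V = Z − 3.5·n = (12.092, -17.881). Then cos ∠VRT = RV·RT / (|RV||RT|), giving 18.193°.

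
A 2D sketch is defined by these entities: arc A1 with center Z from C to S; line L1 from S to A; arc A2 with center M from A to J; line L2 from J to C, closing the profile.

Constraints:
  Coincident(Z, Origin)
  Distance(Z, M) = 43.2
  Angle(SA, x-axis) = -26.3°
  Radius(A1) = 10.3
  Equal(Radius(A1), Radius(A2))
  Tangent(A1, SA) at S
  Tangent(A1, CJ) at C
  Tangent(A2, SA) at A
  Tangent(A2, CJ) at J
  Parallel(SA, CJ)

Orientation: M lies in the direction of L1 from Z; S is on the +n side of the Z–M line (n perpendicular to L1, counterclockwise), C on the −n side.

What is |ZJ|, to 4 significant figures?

44.41

Tangency of A1 to both parallel lines with radius 10.3 puts S and C at Z ± 10.3·n: S = (4.564, 9.234), C = (-4.564, -9.234). Equal radii place A and J the same way about M: A = M + 10.3·n = (43.29, -9.907), J = M − 10.3·n = (34.16, -28.37). Then |ZJ| = |J − Z| = 44.41.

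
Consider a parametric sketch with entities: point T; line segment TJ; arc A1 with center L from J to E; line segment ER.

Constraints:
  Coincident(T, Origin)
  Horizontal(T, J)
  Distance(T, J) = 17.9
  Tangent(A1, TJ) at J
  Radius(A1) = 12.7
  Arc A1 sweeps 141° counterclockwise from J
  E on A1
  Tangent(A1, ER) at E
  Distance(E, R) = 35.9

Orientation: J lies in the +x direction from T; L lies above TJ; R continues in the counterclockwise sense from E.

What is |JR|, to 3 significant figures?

49.4

T is at the origin; T and J share the same y with |TJ| = 17.9 and J on the +x side, so J = (17.9, 0.00). The tangent condition forces LJ to be normal to TJ, so L = J + (0, 12.7) = (17.9, 12.7). On A1, J sits at bearing -90° from L; a 141° counterclockwise sweep puts E at bearing 51°, so E = L + 12.7·(cos 51°, sin 51°) = (25.9, 22.6). Tangency of A1 to ER means the radius LE is perpendicular to ER, so ER runs along (−sin 51°, cos 51°); with |ER| = 35.9, R = (-2.01, 45.2). Then |JR| = |R − J| = 49.4.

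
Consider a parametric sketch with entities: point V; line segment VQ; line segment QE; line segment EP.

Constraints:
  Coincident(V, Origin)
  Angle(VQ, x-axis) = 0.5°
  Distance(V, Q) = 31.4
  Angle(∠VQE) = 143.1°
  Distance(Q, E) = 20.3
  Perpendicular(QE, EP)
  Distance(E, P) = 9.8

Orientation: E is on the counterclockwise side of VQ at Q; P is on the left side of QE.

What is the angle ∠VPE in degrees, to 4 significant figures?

101.3°

∠VQE = 143.1°, so QE runs at 0.5° + (180° − 143.1°) = 37.40° from the x-axis; with |QE| = 20.3, E = Q + 20.3·(cos 37.40°, sin 37.40°) = (47.53, 12.60). QE ⟂ EP; with |EP| = 9.8 on the left of QE, P = E + 9.8·(-0.6074, 0.7944) = (41.57, 20.39). Then cos ∠VPE = PV·PE / (|PV||PE|), giving 101.3°.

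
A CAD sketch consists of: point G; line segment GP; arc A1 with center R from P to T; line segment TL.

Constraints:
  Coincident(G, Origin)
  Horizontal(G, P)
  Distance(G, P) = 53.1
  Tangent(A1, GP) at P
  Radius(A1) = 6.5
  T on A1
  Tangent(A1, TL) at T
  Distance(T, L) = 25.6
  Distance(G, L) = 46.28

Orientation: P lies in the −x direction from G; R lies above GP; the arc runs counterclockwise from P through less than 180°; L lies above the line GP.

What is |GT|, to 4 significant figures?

47.28

Checks: ∠(RP, PG) = 90.00° ✓; |RT| = 6.500 ✓; ∠(RT, TL) = 90.00° ✓; |TL| = 25.60 ✓; |GL| = 46.28 ✓.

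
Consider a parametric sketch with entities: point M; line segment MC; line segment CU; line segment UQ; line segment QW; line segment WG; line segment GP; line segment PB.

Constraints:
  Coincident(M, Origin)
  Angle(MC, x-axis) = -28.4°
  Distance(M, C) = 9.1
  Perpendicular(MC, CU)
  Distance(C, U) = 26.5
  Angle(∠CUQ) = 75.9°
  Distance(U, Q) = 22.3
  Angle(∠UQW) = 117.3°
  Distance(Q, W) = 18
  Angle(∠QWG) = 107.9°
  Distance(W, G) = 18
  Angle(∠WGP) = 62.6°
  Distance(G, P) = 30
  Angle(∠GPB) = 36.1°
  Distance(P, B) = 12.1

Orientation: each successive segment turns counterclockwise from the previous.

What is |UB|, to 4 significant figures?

19.88

M is at the origin; MC runs at -28.4° with length 9.1, so C = (8.005, -4.328). The perpendicularity gives CU at right angles to MC, so CU runs at 61.60°; with |CU| = 26.5, U = (20.61, 18.98). ∠CUQ = 75.9° gives UQ at 165.7° from the x-axis; with |UQ| = 22.3, Q = (-1.000, 24.49). ∠UQW = 117.3° gives QW at -131.6° from the x-axis; with |QW| = 18.0, W = (-12.95, 11.03). ∠QWG = 107.9° gives WG at -59.50° from the x-axis; with |WG| = 18.0, G = (-3.815, -4.479). ∠WGP = 62.6° gives GP at 57.90° from the x-axis; with |GP| = 30.0, P = (12.13, 20.93). ∠GPB = 36.1° gives PB at -158.2° from the x-axis; with |PB| = 12.1, B = (0.8921, 16.44). Then |UB| = |B − U| = 19.88.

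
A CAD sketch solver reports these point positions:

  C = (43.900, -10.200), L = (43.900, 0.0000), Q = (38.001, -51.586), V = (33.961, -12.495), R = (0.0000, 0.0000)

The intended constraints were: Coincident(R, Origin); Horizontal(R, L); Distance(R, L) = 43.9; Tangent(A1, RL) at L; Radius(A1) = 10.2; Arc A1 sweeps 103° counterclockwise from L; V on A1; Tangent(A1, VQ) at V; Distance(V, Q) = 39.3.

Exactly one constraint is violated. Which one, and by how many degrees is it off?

Tangent(A1, VQ) at V — off by 7.10°.

R = (0.00, 0.00) ✓; R.y = 0.00, L.y = 0.00 ✓; |RL| = 43.90 ✓; ∠(CL, LR) = 90.00° ✓; |CL| = 10.20 ✓; bearing(C→V) − bearing(C→L) = 103.0° ✓; |CV| = 10.20 ✓; ∠(CV, VQ) = 97.10° ✗; |VQ| = 39.30 ✓.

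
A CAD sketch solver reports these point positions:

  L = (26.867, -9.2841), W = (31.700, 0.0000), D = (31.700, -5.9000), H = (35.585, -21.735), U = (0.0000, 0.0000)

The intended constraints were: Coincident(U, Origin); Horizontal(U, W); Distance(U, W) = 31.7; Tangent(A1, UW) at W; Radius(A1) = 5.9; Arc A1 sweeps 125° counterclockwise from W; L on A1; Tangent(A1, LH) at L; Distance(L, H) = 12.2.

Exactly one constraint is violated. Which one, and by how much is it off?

Distance(L, H) = 12.2 — off by 3.00.

U = (0.00, 0.00) ✓; U.y = 0.00, W.y = 0.00 ✓; |UW| = 31.70 ✓; ∠(DW, WU) = 90.00° ✓; |DW| = 5.900 ✓; bearing(D→L) − bearing(D→W) = 125.0° ✓; |DL| = 5.900 ✓; ∠(DL, LH) = 90.00° ✓; |LH| = 15.20 ✗.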